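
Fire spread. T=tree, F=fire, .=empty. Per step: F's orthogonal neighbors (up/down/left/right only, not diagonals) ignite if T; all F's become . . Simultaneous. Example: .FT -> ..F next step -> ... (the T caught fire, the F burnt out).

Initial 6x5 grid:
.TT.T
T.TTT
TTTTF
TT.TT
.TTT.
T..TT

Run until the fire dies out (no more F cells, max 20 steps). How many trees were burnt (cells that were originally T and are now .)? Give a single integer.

Answer: 20

Derivation:
Step 1: +3 fires, +1 burnt (F count now 3)
Step 2: +4 fires, +3 burnt (F count now 4)
Step 3: +3 fires, +4 burnt (F count now 3)
Step 4: +5 fires, +3 burnt (F count now 5)
Step 5: +5 fires, +5 burnt (F count now 5)
Step 6: +0 fires, +5 burnt (F count now 0)
Fire out after step 6
Initially T: 21, now '.': 29
Total burnt (originally-T cells now '.'): 20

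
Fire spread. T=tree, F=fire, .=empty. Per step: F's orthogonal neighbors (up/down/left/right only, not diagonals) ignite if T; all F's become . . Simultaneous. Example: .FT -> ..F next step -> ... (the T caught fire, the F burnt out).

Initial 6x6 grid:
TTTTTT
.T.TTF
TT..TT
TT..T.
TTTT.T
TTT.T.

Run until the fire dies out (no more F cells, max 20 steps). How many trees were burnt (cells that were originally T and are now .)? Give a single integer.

Step 1: +3 fires, +1 burnt (F count now 3)
Step 2: +3 fires, +3 burnt (F count now 3)
Step 3: +2 fires, +3 burnt (F count now 2)
Step 4: +1 fires, +2 burnt (F count now 1)
Step 5: +1 fires, +1 burnt (F count now 1)
Step 6: +2 fires, +1 burnt (F count now 2)
Step 7: +1 fires, +2 burnt (F count now 1)
Step 8: +2 fires, +1 burnt (F count now 2)
Step 9: +2 fires, +2 burnt (F count now 2)
Step 10: +3 fires, +2 burnt (F count now 3)
Step 11: +3 fires, +3 burnt (F count now 3)
Step 12: +0 fires, +3 burnt (F count now 0)
Fire out after step 12
Initially T: 25, now '.': 34
Total burnt (originally-T cells now '.'): 23

Answer: 23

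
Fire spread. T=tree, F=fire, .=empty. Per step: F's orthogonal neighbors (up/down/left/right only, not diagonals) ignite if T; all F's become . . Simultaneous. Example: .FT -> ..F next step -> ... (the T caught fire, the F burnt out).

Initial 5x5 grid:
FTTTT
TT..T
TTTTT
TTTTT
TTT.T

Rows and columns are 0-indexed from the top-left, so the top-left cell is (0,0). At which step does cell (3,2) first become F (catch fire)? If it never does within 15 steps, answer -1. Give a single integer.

Step 1: cell (3,2)='T' (+2 fires, +1 burnt)
Step 2: cell (3,2)='T' (+3 fires, +2 burnt)
Step 3: cell (3,2)='T' (+3 fires, +3 burnt)
Step 4: cell (3,2)='T' (+4 fires, +3 burnt)
Step 5: cell (3,2)='F' (+4 fires, +4 burnt)
  -> target ignites at step 5
Step 6: cell (3,2)='.' (+3 fires, +4 burnt)
Step 7: cell (3,2)='.' (+1 fires, +3 burnt)
Step 8: cell (3,2)='.' (+1 fires, +1 burnt)
Step 9: cell (3,2)='.' (+0 fires, +1 burnt)
  fire out at step 9

5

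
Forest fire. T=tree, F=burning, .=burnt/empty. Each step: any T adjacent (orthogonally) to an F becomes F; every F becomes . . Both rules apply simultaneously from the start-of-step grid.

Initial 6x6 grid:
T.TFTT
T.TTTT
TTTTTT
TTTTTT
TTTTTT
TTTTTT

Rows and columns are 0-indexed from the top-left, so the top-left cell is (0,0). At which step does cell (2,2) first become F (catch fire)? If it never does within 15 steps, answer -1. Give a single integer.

Step 1: cell (2,2)='T' (+3 fires, +1 burnt)
Step 2: cell (2,2)='T' (+4 fires, +3 burnt)
Step 3: cell (2,2)='F' (+4 fires, +4 burnt)
  -> target ignites at step 3
Step 4: cell (2,2)='.' (+5 fires, +4 burnt)
Step 5: cell (2,2)='.' (+6 fires, +5 burnt)
Step 6: cell (2,2)='.' (+6 fires, +6 burnt)
Step 7: cell (2,2)='.' (+4 fires, +6 burnt)
Step 8: cell (2,2)='.' (+1 fires, +4 burnt)
Step 9: cell (2,2)='.' (+0 fires, +1 burnt)
  fire out at step 9

3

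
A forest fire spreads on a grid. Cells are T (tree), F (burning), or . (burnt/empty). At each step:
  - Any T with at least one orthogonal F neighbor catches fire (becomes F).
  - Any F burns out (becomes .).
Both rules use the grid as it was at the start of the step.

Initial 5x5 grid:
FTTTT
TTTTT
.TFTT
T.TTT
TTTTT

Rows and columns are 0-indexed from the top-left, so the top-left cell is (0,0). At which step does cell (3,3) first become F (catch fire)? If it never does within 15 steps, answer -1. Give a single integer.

Step 1: cell (3,3)='T' (+6 fires, +2 burnt)
Step 2: cell (3,3)='F' (+6 fires, +6 burnt)
  -> target ignites at step 2
Step 3: cell (3,3)='.' (+5 fires, +6 burnt)
Step 4: cell (3,3)='.' (+3 fires, +5 burnt)
Step 5: cell (3,3)='.' (+1 fires, +3 burnt)
Step 6: cell (3,3)='.' (+0 fires, +1 burnt)
  fire out at step 6

2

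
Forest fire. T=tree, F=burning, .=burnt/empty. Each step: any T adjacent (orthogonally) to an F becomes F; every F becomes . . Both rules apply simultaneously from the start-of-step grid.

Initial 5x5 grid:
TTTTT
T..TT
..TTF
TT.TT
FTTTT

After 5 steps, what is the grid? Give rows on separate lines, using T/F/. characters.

Step 1: 5 trees catch fire, 2 burn out
  TTTTT
  T..TF
  ..TF.
  FT.TF
  .FTTT
Step 2: 7 trees catch fire, 5 burn out
  TTTTF
  T..F.
  ..F..
  .F.F.
  ..FTF
Step 3: 2 trees catch fire, 7 burn out
  TTTF.
  T....
  .....
  .....
  ...F.
Step 4: 1 trees catch fire, 2 burn out
  TTF..
  T....
  .....
  .....
  .....
Step 5: 1 trees catch fire, 1 burn out
  TF...
  T....
  .....
  .....
  .....

TF...
T....
.....
.....
.....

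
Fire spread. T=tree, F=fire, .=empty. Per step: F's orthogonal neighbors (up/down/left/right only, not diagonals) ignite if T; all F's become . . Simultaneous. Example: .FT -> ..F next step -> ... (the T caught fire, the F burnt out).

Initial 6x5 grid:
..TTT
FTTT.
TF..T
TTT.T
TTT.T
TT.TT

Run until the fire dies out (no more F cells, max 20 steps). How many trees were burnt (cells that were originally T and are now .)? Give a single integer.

Step 1: +3 fires, +2 burnt (F count now 3)
Step 2: +4 fires, +3 burnt (F count now 4)
Step 3: +5 fires, +4 burnt (F count now 5)
Step 4: +2 fires, +5 burnt (F count now 2)
Step 5: +1 fires, +2 burnt (F count now 1)
Step 6: +0 fires, +1 burnt (F count now 0)
Fire out after step 6
Initially T: 20, now '.': 25
Total burnt (originally-T cells now '.'): 15

Answer: 15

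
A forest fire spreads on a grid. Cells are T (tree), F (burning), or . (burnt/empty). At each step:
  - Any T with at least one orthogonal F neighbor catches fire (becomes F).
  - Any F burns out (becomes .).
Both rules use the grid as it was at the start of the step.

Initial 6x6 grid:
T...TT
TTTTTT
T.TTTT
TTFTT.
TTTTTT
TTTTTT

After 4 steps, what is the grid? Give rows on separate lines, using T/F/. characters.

Step 1: 4 trees catch fire, 1 burn out
  T...TT
  TTTTTT
  T.FTTT
  TF.FT.
  TTFTTT
  TTTTTT
Step 2: 7 trees catch fire, 4 burn out
  T...TT
  TTFTTT
  T..FTT
  F...F.
  TF.FTT
  TTFTTT
Step 3: 8 trees catch fire, 7 burn out
  T...TT
  TF.FTT
  F...FT
  ......
  F...FT
  TF.FTT
Step 4: 6 trees catch fire, 8 burn out
  T...TT
  F...FT
  .....F
  ......
  .....F
  F...FT

T...TT
F...FT
.....F
......
.....F
F...FT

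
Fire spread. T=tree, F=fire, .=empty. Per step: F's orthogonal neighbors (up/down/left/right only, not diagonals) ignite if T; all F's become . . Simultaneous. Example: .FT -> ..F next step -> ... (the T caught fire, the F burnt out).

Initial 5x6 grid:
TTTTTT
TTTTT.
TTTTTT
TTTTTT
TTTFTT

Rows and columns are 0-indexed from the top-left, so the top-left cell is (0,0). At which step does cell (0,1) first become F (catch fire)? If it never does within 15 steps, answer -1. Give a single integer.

Step 1: cell (0,1)='T' (+3 fires, +1 burnt)
Step 2: cell (0,1)='T' (+5 fires, +3 burnt)
Step 3: cell (0,1)='T' (+6 fires, +5 burnt)
Step 4: cell (0,1)='T' (+6 fires, +6 burnt)
Step 5: cell (0,1)='T' (+4 fires, +6 burnt)
Step 6: cell (0,1)='F' (+3 fires, +4 burnt)
  -> target ignites at step 6
Step 7: cell (0,1)='.' (+1 fires, +3 burnt)
Step 8: cell (0,1)='.' (+0 fires, +1 burnt)
  fire out at step 8

6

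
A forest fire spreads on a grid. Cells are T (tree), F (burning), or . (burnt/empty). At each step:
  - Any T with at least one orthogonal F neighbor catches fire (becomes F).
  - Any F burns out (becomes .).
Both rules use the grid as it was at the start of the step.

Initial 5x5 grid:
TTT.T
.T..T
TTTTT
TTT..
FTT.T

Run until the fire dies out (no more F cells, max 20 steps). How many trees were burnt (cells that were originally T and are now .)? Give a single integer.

Answer: 16

Derivation:
Step 1: +2 fires, +1 burnt (F count now 2)
Step 2: +3 fires, +2 burnt (F count now 3)
Step 3: +2 fires, +3 burnt (F count now 2)
Step 4: +2 fires, +2 burnt (F count now 2)
Step 5: +2 fires, +2 burnt (F count now 2)
Step 6: +3 fires, +2 burnt (F count now 3)
Step 7: +1 fires, +3 burnt (F count now 1)
Step 8: +1 fires, +1 burnt (F count now 1)
Step 9: +0 fires, +1 burnt (F count now 0)
Fire out after step 9
Initially T: 17, now '.': 24
Total burnt (originally-T cells now '.'): 16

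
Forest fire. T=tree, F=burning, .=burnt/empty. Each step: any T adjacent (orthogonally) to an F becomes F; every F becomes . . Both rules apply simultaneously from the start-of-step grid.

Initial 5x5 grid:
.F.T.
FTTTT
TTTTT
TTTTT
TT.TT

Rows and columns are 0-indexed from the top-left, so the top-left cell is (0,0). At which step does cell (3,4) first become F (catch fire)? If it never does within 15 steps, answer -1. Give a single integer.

Step 1: cell (3,4)='T' (+2 fires, +2 burnt)
Step 2: cell (3,4)='T' (+3 fires, +2 burnt)
Step 3: cell (3,4)='T' (+4 fires, +3 burnt)
Step 4: cell (3,4)='T' (+5 fires, +4 burnt)
Step 5: cell (3,4)='T' (+2 fires, +5 burnt)
Step 6: cell (3,4)='F' (+2 fires, +2 burnt)
  -> target ignites at step 6
Step 7: cell (3,4)='.' (+1 fires, +2 burnt)
Step 8: cell (3,4)='.' (+0 fires, +1 burnt)
  fire out at step 8

6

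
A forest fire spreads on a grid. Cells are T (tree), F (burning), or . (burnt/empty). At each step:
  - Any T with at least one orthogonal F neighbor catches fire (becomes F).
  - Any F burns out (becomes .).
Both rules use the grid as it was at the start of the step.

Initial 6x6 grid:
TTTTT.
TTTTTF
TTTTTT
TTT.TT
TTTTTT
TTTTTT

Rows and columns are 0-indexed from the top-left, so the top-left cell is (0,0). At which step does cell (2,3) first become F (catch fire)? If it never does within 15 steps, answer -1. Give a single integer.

Step 1: cell (2,3)='T' (+2 fires, +1 burnt)
Step 2: cell (2,3)='T' (+4 fires, +2 burnt)
Step 3: cell (2,3)='F' (+5 fires, +4 burnt)
  -> target ignites at step 3
Step 4: cell (2,3)='.' (+5 fires, +5 burnt)
Step 5: cell (2,3)='.' (+6 fires, +5 burnt)
Step 6: cell (2,3)='.' (+5 fires, +6 burnt)
Step 7: cell (2,3)='.' (+3 fires, +5 burnt)
Step 8: cell (2,3)='.' (+2 fires, +3 burnt)
Step 9: cell (2,3)='.' (+1 fires, +2 burnt)
Step 10: cell (2,3)='.' (+0 fires, +1 burnt)
  fire out at step 10

3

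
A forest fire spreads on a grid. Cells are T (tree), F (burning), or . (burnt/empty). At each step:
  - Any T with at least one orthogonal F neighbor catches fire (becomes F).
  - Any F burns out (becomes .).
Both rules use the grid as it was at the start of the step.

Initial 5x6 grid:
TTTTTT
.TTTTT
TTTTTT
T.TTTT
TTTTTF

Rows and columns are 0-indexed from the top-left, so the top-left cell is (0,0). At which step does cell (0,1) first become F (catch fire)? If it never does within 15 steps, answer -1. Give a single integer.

Step 1: cell (0,1)='T' (+2 fires, +1 burnt)
Step 2: cell (0,1)='T' (+3 fires, +2 burnt)
Step 3: cell (0,1)='T' (+4 fires, +3 burnt)
Step 4: cell (0,1)='T' (+5 fires, +4 burnt)
Step 5: cell (0,1)='T' (+4 fires, +5 burnt)
Step 6: cell (0,1)='T' (+4 fires, +4 burnt)
Step 7: cell (0,1)='T' (+3 fires, +4 burnt)
Step 8: cell (0,1)='F' (+1 fires, +3 burnt)
  -> target ignites at step 8
Step 9: cell (0,1)='.' (+1 fires, +1 burnt)
Step 10: cell (0,1)='.' (+0 fires, +1 burnt)
  fire out at step 10

8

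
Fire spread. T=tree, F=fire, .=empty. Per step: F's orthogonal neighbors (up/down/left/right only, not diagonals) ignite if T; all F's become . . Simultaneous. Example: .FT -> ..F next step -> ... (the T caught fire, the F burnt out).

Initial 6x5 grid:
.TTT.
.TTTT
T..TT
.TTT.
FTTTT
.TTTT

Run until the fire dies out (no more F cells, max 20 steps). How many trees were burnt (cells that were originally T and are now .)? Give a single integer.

Answer: 20

Derivation:
Step 1: +1 fires, +1 burnt (F count now 1)
Step 2: +3 fires, +1 burnt (F count now 3)
Step 3: +3 fires, +3 burnt (F count now 3)
Step 4: +3 fires, +3 burnt (F count now 3)
Step 5: +2 fires, +3 burnt (F count now 2)
Step 6: +2 fires, +2 burnt (F count now 2)
Step 7: +3 fires, +2 burnt (F count now 3)
Step 8: +2 fires, +3 burnt (F count now 2)
Step 9: +1 fires, +2 burnt (F count now 1)
Step 10: +0 fires, +1 burnt (F count now 0)
Fire out after step 10
Initially T: 21, now '.': 29
Total burnt (originally-T cells now '.'): 20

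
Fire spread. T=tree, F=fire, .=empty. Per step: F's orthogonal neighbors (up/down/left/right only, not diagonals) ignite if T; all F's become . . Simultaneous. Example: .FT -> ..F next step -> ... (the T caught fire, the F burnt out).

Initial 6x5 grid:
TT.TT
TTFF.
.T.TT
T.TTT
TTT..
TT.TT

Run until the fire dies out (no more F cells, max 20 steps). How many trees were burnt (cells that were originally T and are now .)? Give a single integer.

Answer: 18

Derivation:
Step 1: +3 fires, +2 burnt (F count now 3)
Step 2: +6 fires, +3 burnt (F count now 6)
Step 3: +3 fires, +6 burnt (F count now 3)
Step 4: +1 fires, +3 burnt (F count now 1)
Step 5: +1 fires, +1 burnt (F count now 1)
Step 6: +2 fires, +1 burnt (F count now 2)
Step 7: +2 fires, +2 burnt (F count now 2)
Step 8: +0 fires, +2 burnt (F count now 0)
Fire out after step 8
Initially T: 20, now '.': 28
Total burnt (originally-T cells now '.'): 18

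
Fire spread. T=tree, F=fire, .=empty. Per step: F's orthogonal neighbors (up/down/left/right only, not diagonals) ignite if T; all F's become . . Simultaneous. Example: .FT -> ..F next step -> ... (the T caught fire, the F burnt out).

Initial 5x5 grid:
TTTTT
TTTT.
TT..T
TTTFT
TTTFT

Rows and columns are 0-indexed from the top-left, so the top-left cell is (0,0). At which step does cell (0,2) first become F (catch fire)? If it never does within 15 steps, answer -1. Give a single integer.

Step 1: cell (0,2)='T' (+4 fires, +2 burnt)
Step 2: cell (0,2)='T' (+3 fires, +4 burnt)
Step 3: cell (0,2)='T' (+3 fires, +3 burnt)
Step 4: cell (0,2)='T' (+2 fires, +3 burnt)
Step 5: cell (0,2)='T' (+3 fires, +2 burnt)
Step 6: cell (0,2)='F' (+3 fires, +3 burnt)
  -> target ignites at step 6
Step 7: cell (0,2)='.' (+1 fires, +3 burnt)
Step 8: cell (0,2)='.' (+1 fires, +1 burnt)
Step 9: cell (0,2)='.' (+0 fires, +1 burnt)
  fire out at step 9

6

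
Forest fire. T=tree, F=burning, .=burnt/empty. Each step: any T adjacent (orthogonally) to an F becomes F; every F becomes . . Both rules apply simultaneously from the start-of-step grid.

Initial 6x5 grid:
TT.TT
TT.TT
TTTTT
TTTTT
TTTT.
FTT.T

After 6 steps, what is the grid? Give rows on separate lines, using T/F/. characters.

Step 1: 2 trees catch fire, 1 burn out
  TT.TT
  TT.TT
  TTTTT
  TTTTT
  FTTT.
  .FT.T
Step 2: 3 trees catch fire, 2 burn out
  TT.TT
  TT.TT
  TTTTT
  FTTTT
  .FTT.
  ..F.T
Step 3: 3 trees catch fire, 3 burn out
  TT.TT
  TT.TT
  FTTTT
  .FTTT
  ..FT.
  ....T
Step 4: 4 trees catch fire, 3 burn out
  TT.TT
  FT.TT
  .FTTT
  ..FTT
  ...F.
  ....T
Step 5: 4 trees catch fire, 4 burn out
  FT.TT
  .F.TT
  ..FTT
  ...FT
  .....
  ....T
Step 6: 3 trees catch fire, 4 burn out
  .F.TT
  ...TT
  ...FT
  ....F
  .....
  ....T

.F.TT
...TT
...FT
....F
.....
....T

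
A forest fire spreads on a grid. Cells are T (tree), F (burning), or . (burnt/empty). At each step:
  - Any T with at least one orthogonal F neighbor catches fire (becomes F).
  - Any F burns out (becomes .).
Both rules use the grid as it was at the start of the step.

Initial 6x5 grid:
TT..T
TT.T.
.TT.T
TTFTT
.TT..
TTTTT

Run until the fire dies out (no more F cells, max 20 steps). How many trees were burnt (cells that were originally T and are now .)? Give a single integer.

Answer: 18

Derivation:
Step 1: +4 fires, +1 burnt (F count now 4)
Step 2: +5 fires, +4 burnt (F count now 5)
Step 3: +4 fires, +5 burnt (F count now 4)
Step 4: +4 fires, +4 burnt (F count now 4)
Step 5: +1 fires, +4 burnt (F count now 1)
Step 6: +0 fires, +1 burnt (F count now 0)
Fire out after step 6
Initially T: 20, now '.': 28
Total burnt (originally-T cells now '.'): 18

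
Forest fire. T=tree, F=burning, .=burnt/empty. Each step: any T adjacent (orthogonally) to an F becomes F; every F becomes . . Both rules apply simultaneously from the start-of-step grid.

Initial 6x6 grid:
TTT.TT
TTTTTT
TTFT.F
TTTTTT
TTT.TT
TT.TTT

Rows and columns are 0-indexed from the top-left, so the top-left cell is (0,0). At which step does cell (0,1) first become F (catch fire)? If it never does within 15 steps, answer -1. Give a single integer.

Step 1: cell (0,1)='T' (+6 fires, +2 burnt)
Step 2: cell (0,1)='T' (+11 fires, +6 burnt)
Step 3: cell (0,1)='F' (+7 fires, +11 burnt)
  -> target ignites at step 3
Step 4: cell (0,1)='.' (+4 fires, +7 burnt)
Step 5: cell (0,1)='.' (+2 fires, +4 burnt)
Step 6: cell (0,1)='.' (+0 fires, +2 burnt)
  fire out at step 6

3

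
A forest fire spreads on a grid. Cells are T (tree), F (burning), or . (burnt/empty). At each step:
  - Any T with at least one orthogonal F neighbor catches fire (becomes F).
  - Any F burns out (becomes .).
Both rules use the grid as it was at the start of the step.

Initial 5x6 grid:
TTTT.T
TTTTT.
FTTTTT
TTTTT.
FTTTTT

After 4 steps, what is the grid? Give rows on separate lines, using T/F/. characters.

Step 1: 4 trees catch fire, 2 burn out
  TTTT.T
  FTTTT.
  .FTTTT
  FTTTT.
  .FTTTT
Step 2: 5 trees catch fire, 4 burn out
  FTTT.T
  .FTTT.
  ..FTTT
  .FTTT.
  ..FTTT
Step 3: 5 trees catch fire, 5 burn out
  .FTT.T
  ..FTT.
  ...FTT
  ..FTT.
  ...FTT
Step 4: 5 trees catch fire, 5 burn out
  ..FT.T
  ...FT.
  ....FT
  ...FT.
  ....FT

..FT.T
...FT.
....FT
...FT.
....FT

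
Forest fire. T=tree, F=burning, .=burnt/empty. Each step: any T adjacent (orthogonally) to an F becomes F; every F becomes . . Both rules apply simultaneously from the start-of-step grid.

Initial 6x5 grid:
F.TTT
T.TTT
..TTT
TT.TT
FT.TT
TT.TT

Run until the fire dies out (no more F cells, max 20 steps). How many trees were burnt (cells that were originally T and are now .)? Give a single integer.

Step 1: +4 fires, +2 burnt (F count now 4)
Step 2: +2 fires, +4 burnt (F count now 2)
Step 3: +0 fires, +2 burnt (F count now 0)
Fire out after step 3
Initially T: 21, now '.': 15
Total burnt (originally-T cells now '.'): 6

Answer: 6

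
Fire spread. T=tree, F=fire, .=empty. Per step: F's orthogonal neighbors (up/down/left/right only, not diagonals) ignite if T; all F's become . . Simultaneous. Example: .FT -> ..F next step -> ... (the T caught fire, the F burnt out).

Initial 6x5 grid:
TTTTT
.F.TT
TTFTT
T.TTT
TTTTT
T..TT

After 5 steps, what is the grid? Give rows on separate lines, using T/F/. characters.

Step 1: 4 trees catch fire, 2 burn out
  TFTTT
  ...TT
  TF.FT
  T.FTT
  TTTTT
  T..TT
Step 2: 7 trees catch fire, 4 burn out
  F.FTT
  ...FT
  F...F
  T..FT
  TTFTT
  T..TT
Step 3: 6 trees catch fire, 7 burn out
  ...FT
  ....F
  .....
  F...F
  TF.FT
  T..TT
Step 4: 4 trees catch fire, 6 burn out
  ....F
  .....
  .....
  .....
  F...F
  T..FT
Step 5: 2 trees catch fire, 4 burn out
  .....
  .....
  .....
  .....
  .....
  F...F

.....
.....
.....
.....
.....
F...F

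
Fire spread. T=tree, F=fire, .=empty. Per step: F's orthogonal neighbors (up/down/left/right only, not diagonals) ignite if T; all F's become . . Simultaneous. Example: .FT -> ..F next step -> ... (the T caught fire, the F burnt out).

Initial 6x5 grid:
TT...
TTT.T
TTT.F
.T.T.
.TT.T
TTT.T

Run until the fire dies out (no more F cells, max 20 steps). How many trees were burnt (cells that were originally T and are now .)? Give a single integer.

Answer: 1

Derivation:
Step 1: +1 fires, +1 burnt (F count now 1)
Step 2: +0 fires, +1 burnt (F count now 0)
Fire out after step 2
Initially T: 18, now '.': 13
Total burnt (originally-T cells now '.'): 1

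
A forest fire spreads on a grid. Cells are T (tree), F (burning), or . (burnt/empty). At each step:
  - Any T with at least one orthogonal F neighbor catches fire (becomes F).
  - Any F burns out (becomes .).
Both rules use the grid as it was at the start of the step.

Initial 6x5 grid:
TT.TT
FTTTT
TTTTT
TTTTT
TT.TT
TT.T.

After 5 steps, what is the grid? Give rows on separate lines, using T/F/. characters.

Step 1: 3 trees catch fire, 1 burn out
  FT.TT
  .FTTT
  FTTTT
  TTTTT
  TT.TT
  TT.T.
Step 2: 4 trees catch fire, 3 burn out
  .F.TT
  ..FTT
  .FTTT
  FTTTT
  TT.TT
  TT.T.
Step 3: 4 trees catch fire, 4 burn out
  ...TT
  ...FT
  ..FTT
  .FTTT
  FT.TT
  TT.T.
Step 4: 6 trees catch fire, 4 burn out
  ...FT
  ....F
  ...FT
  ..FTT
  .F.TT
  FT.T.
Step 5: 4 trees catch fire, 6 burn out
  ....F
  .....
  ....F
  ...FT
  ...TT
  .F.T.

....F
.....
....F
...FT
...TT
.F.T.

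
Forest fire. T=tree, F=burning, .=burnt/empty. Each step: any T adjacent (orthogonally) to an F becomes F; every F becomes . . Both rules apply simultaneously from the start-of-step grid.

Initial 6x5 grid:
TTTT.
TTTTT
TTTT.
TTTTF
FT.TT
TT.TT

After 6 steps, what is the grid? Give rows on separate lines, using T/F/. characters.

Step 1: 5 trees catch fire, 2 burn out
  TTTT.
  TTTTT
  TTTT.
  FTTF.
  .F.TF
  FT.TT
Step 2: 7 trees catch fire, 5 burn out
  TTTT.
  TTTTT
  FTTF.
  .FF..
  ...F.
  .F.TF
Step 3: 5 trees catch fire, 7 burn out
  TTTT.
  FTTFT
  .FF..
  .....
  .....
  ...F.
Step 4: 5 trees catch fire, 5 burn out
  FTTF.
  .FF.F
  .....
  .....
  .....
  .....
Step 5: 2 trees catch fire, 5 burn out
  .FF..
  .....
  .....
  .....
  .....
  .....
Step 6: 0 trees catch fire, 2 burn out
  .....
  .....
  .....
  .....
  .....
  .....

.....
.....
.....
.....
.....
.....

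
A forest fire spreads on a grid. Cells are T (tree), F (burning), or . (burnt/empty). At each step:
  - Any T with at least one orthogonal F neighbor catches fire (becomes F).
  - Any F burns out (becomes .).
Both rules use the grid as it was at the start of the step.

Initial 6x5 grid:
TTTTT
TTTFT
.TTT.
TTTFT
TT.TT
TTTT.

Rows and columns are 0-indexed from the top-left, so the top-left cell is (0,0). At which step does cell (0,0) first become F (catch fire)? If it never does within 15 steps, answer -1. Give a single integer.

Step 1: cell (0,0)='T' (+7 fires, +2 burnt)
Step 2: cell (0,0)='T' (+7 fires, +7 burnt)
Step 3: cell (0,0)='T' (+6 fires, +7 burnt)
Step 4: cell (0,0)='F' (+3 fires, +6 burnt)
  -> target ignites at step 4
Step 5: cell (0,0)='.' (+1 fires, +3 burnt)
Step 6: cell (0,0)='.' (+0 fires, +1 burnt)
  fire out at step 6

4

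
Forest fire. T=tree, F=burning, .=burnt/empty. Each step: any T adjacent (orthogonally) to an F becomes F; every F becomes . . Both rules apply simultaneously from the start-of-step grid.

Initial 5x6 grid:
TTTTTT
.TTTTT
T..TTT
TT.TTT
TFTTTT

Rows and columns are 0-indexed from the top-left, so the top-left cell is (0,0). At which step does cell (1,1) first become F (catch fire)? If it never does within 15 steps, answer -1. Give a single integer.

Step 1: cell (1,1)='T' (+3 fires, +1 burnt)
Step 2: cell (1,1)='T' (+2 fires, +3 burnt)
Step 3: cell (1,1)='T' (+3 fires, +2 burnt)
Step 4: cell (1,1)='T' (+3 fires, +3 burnt)
Step 5: cell (1,1)='T' (+3 fires, +3 burnt)
Step 6: cell (1,1)='T' (+4 fires, +3 burnt)
Step 7: cell (1,1)='F' (+4 fires, +4 burnt)
  -> target ignites at step 7
Step 8: cell (1,1)='.' (+2 fires, +4 burnt)
Step 9: cell (1,1)='.' (+1 fires, +2 burnt)
Step 10: cell (1,1)='.' (+0 fires, +1 burnt)
  fire out at step 10

7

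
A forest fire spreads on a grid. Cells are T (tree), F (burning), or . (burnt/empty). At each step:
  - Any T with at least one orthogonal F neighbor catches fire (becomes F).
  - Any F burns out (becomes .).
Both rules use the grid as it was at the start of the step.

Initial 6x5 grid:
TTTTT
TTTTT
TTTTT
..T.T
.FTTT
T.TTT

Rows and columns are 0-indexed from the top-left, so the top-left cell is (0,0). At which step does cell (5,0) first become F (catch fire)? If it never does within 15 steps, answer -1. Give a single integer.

Step 1: cell (5,0)='T' (+1 fires, +1 burnt)
Step 2: cell (5,0)='T' (+3 fires, +1 burnt)
Step 3: cell (5,0)='T' (+3 fires, +3 burnt)
Step 4: cell (5,0)='T' (+5 fires, +3 burnt)
Step 5: cell (5,0)='T' (+5 fires, +5 burnt)
Step 6: cell (5,0)='T' (+4 fires, +5 burnt)
Step 7: cell (5,0)='T' (+2 fires, +4 burnt)
Step 8: cell (5,0)='T' (+0 fires, +2 burnt)
  fire out at step 8
Target never catches fire within 15 steps

-1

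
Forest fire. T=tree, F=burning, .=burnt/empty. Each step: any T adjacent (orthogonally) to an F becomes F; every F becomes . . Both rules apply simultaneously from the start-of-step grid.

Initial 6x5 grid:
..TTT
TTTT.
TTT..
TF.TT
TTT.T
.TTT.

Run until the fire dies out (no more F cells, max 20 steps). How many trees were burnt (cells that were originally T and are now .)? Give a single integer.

Step 1: +3 fires, +1 burnt (F count now 3)
Step 2: +6 fires, +3 burnt (F count now 6)
Step 3: +3 fires, +6 burnt (F count now 3)
Step 4: +3 fires, +3 burnt (F count now 3)
Step 5: +1 fires, +3 burnt (F count now 1)
Step 6: +1 fires, +1 burnt (F count now 1)
Step 7: +0 fires, +1 burnt (F count now 0)
Fire out after step 7
Initially T: 20, now '.': 27
Total burnt (originally-T cells now '.'): 17

Answer: 17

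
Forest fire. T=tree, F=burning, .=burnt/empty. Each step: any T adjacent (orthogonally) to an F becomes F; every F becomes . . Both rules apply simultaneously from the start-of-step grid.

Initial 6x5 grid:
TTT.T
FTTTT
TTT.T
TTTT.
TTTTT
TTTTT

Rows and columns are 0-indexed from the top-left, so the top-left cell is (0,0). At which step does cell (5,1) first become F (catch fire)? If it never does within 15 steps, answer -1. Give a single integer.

Step 1: cell (5,1)='T' (+3 fires, +1 burnt)
Step 2: cell (5,1)='T' (+4 fires, +3 burnt)
Step 3: cell (5,1)='T' (+5 fires, +4 burnt)
Step 4: cell (5,1)='T' (+4 fires, +5 burnt)
Step 5: cell (5,1)='F' (+5 fires, +4 burnt)
  -> target ignites at step 5
Step 6: cell (5,1)='.' (+2 fires, +5 burnt)
Step 7: cell (5,1)='.' (+2 fires, +2 burnt)
Step 8: cell (5,1)='.' (+1 fires, +2 burnt)
Step 9: cell (5,1)='.' (+0 fires, +1 burnt)
  fire out at step 9

5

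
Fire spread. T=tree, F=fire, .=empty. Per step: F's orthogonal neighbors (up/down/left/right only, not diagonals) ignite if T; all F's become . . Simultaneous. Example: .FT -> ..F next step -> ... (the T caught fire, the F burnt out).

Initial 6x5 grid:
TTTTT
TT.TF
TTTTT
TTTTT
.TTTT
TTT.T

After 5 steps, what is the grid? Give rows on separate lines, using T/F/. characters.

Step 1: 3 trees catch fire, 1 burn out
  TTTTF
  TT.F.
  TTTTF
  TTTTT
  .TTTT
  TTT.T
Step 2: 3 trees catch fire, 3 burn out
  TTTF.
  TT...
  TTTF.
  TTTTF
  .TTTT
  TTT.T
Step 3: 4 trees catch fire, 3 burn out
  TTF..
  TT...
  TTF..
  TTTF.
  .TTTF
  TTT.T
Step 4: 5 trees catch fire, 4 burn out
  TF...
  TT...
  TF...
  TTF..
  .TTF.
  TTT.F
Step 5: 5 trees catch fire, 5 burn out
  F....
  TF...
  F....
  TF...
  .TF..
  TTT..

F....
TF...
F....
TF...
.TF..
TTT..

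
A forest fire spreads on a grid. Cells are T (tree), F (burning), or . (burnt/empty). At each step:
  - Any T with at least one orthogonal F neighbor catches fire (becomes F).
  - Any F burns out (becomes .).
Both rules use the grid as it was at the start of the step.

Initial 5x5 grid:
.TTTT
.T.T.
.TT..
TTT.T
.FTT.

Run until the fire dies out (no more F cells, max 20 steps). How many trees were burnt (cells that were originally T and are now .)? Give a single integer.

Answer: 13

Derivation:
Step 1: +2 fires, +1 burnt (F count now 2)
Step 2: +4 fires, +2 burnt (F count now 4)
Step 3: +2 fires, +4 burnt (F count now 2)
Step 4: +1 fires, +2 burnt (F count now 1)
Step 5: +1 fires, +1 burnt (F count now 1)
Step 6: +1 fires, +1 burnt (F count now 1)
Step 7: +2 fires, +1 burnt (F count now 2)
Step 8: +0 fires, +2 burnt (F count now 0)
Fire out after step 8
Initially T: 14, now '.': 24
Total burnt (originally-T cells now '.'): 13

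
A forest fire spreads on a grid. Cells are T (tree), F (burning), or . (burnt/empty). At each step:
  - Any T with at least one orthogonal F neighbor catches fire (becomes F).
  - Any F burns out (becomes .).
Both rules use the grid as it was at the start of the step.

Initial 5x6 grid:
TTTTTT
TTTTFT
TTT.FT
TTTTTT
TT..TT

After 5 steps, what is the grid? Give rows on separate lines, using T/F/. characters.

Step 1: 5 trees catch fire, 2 burn out
  TTTTFT
  TTTF.F
  TTT..F
  TTTTFT
  TT..TT
Step 2: 6 trees catch fire, 5 burn out
  TTTF.F
  TTF...
  TTT...
  TTTF.F
  TT..FT
Step 3: 5 trees catch fire, 6 burn out
  TTF...
  TF....
  TTF...
  TTF...
  TT...F
Step 4: 4 trees catch fire, 5 burn out
  TF....
  F.....
  TF....
  TF....
  TT....
Step 5: 4 trees catch fire, 4 burn out
  F.....
  ......
  F.....
  F.....
  TF....

F.....
......
F.....
F.....
TF....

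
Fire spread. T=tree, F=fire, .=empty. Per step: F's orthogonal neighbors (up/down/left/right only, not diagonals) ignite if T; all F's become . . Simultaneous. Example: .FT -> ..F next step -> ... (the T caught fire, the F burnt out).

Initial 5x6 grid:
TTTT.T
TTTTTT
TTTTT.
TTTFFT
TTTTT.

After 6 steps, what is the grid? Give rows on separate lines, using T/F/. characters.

Step 1: 6 trees catch fire, 2 burn out
  TTTT.T
  TTTTTT
  TTTFF.
  TTF..F
  TTTFF.
Step 2: 5 trees catch fire, 6 burn out
  TTTT.T
  TTTFFT
  TTF...
  TF....
  TTF...
Step 3: 6 trees catch fire, 5 burn out
  TTTF.T
  TTF..F
  TF....
  F.....
  TF....
Step 4: 5 trees catch fire, 6 burn out
  TTF..F
  TF....
  F.....
  ......
  F.....
Step 5: 2 trees catch fire, 5 burn out
  TF....
  F.....
  ......
  ......
  ......
Step 6: 1 trees catch fire, 2 burn out
  F.....
  ......
  ......
  ......
  ......

F.....
......
......
......
......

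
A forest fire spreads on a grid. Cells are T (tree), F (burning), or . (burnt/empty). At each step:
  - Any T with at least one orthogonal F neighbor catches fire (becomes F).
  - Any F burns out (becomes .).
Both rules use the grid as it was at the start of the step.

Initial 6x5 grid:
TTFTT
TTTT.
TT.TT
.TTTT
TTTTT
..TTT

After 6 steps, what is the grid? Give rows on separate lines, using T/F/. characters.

Step 1: 3 trees catch fire, 1 burn out
  TF.FT
  TTFT.
  TT.TT
  .TTTT
  TTTTT
  ..TTT
Step 2: 4 trees catch fire, 3 burn out
  F...F
  TF.F.
  TT.TT
  .TTTT
  TTTTT
  ..TTT
Step 3: 3 trees catch fire, 4 burn out
  .....
  F....
  TF.FT
  .TTTT
  TTTTT
  ..TTT
Step 4: 4 trees catch fire, 3 burn out
  .....
  .....
  F...F
  .FTFT
  TTTTT
  ..TTT
Step 5: 4 trees catch fire, 4 burn out
  .....
  .....
  .....
  ..F.F
  TFTFT
  ..TTT
Step 6: 4 trees catch fire, 4 burn out
  .....
  .....
  .....
  .....
  F.F.F
  ..TFT

.....
.....
.....
.....
F.F.F
..TFT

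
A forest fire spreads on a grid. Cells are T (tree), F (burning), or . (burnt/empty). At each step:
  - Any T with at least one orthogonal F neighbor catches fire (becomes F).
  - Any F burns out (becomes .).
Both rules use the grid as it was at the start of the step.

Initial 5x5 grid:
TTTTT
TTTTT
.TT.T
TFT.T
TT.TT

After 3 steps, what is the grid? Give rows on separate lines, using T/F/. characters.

Step 1: 4 trees catch fire, 1 burn out
  TTTTT
  TTTTT
  .FT.T
  F.F.T
  TF.TT
Step 2: 3 trees catch fire, 4 burn out
  TTTTT
  TFTTT
  ..F.T
  ....T
  F..TT
Step 3: 3 trees catch fire, 3 burn out
  TFTTT
  F.FTT
  ....T
  ....T
  ...TT

TFTTT
F.FTT
....T
....T
...TT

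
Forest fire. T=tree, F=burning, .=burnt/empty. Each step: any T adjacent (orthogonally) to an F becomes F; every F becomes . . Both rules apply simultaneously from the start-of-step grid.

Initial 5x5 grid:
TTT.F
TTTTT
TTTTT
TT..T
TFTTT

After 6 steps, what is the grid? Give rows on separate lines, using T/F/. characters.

Step 1: 4 trees catch fire, 2 burn out
  TTT..
  TTTTF
  TTTTT
  TF..T
  F.FTT
Step 2: 5 trees catch fire, 4 burn out
  TTT..
  TTTF.
  TFTTF
  F...T
  ...FT
Step 3: 7 trees catch fire, 5 burn out
  TTT..
  TFF..
  F.FF.
  ....F
  ....F
Step 4: 3 trees catch fire, 7 burn out
  TFF..
  F....
  .....
  .....
  .....
Step 5: 1 trees catch fire, 3 burn out
  F....
  .....
  .....
  .....
  .....
Step 6: 0 trees catch fire, 1 burn out
  .....
  .....
  .....
  .....
  .....

.....
.....
.....
.....
.....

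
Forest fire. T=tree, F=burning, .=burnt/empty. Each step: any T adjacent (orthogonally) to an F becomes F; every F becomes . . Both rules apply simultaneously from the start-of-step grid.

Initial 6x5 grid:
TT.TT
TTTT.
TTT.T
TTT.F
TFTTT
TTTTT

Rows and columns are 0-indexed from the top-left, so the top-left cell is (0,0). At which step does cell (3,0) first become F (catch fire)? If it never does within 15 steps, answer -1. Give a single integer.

Step 1: cell (3,0)='T' (+6 fires, +2 burnt)
Step 2: cell (3,0)='F' (+7 fires, +6 burnt)
  -> target ignites at step 2
Step 3: cell (3,0)='.' (+4 fires, +7 burnt)
Step 4: cell (3,0)='.' (+3 fires, +4 burnt)
Step 5: cell (3,0)='.' (+2 fires, +3 burnt)
Step 6: cell (3,0)='.' (+1 fires, +2 burnt)
Step 7: cell (3,0)='.' (+1 fires, +1 burnt)
Step 8: cell (3,0)='.' (+0 fires, +1 burnt)
  fire out at step 8

2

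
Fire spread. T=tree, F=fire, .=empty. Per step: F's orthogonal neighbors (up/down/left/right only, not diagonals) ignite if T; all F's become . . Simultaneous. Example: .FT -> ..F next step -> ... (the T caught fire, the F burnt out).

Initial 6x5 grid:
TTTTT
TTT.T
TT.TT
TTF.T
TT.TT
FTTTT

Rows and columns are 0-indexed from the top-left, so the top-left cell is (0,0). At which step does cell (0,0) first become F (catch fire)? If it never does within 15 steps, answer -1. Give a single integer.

Step 1: cell (0,0)='T' (+3 fires, +2 burnt)
Step 2: cell (0,0)='T' (+4 fires, +3 burnt)
Step 3: cell (0,0)='T' (+3 fires, +4 burnt)
Step 4: cell (0,0)='T' (+5 fires, +3 burnt)
Step 5: cell (0,0)='F' (+3 fires, +5 burnt)
  -> target ignites at step 5
Step 6: cell (0,0)='.' (+2 fires, +3 burnt)
Step 7: cell (0,0)='.' (+2 fires, +2 burnt)
Step 8: cell (0,0)='.' (+2 fires, +2 burnt)
Step 9: cell (0,0)='.' (+0 fires, +2 burnt)
  fire out at step 9

5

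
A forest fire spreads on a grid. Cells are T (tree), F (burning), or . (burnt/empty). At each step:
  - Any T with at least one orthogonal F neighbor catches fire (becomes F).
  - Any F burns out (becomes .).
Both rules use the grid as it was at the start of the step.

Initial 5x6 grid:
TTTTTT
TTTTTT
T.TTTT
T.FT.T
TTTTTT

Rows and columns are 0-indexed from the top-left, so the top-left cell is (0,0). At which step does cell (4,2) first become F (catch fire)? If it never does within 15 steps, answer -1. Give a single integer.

Step 1: cell (4,2)='F' (+3 fires, +1 burnt)
  -> target ignites at step 1
Step 2: cell (4,2)='.' (+4 fires, +3 burnt)
Step 3: cell (4,2)='.' (+6 fires, +4 burnt)
Step 4: cell (4,2)='.' (+7 fires, +6 burnt)
Step 5: cell (4,2)='.' (+5 fires, +7 burnt)
Step 6: cell (4,2)='.' (+1 fires, +5 burnt)
Step 7: cell (4,2)='.' (+0 fires, +1 burnt)
  fire out at step 7

1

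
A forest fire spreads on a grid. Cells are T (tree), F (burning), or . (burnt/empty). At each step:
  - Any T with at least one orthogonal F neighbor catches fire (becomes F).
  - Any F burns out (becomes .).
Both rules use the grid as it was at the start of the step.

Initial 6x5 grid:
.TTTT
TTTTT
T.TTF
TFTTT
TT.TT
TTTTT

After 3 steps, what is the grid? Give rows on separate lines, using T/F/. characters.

Step 1: 6 trees catch fire, 2 burn out
  .TTTT
  TTTTF
  T.TF.
  F.FTF
  TF.TT
  TTTTT
Step 2: 8 trees catch fire, 6 burn out
  .TTTF
  TTTF.
  F.F..
  ...F.
  F..TF
  TFTTT
Step 3: 7 trees catch fire, 8 burn out
  .TTF.
  FTF..
  .....
  .....
  ...F.
  F.FTF

.TTF.
FTF..
.....
.....
...F.
F.FTF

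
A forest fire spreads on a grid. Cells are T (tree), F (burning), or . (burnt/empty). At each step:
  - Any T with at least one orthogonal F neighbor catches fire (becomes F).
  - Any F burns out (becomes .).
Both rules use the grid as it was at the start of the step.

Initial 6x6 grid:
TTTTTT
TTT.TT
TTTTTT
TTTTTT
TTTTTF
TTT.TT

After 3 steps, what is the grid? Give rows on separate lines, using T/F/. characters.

Step 1: 3 trees catch fire, 1 burn out
  TTTTTT
  TTT.TT
  TTTTTT
  TTTTTF
  TTTTF.
  TTT.TF
Step 2: 4 trees catch fire, 3 burn out
  TTTTTT
  TTT.TT
  TTTTTF
  TTTTF.
  TTTF..
  TTT.F.
Step 3: 4 trees catch fire, 4 burn out
  TTTTTT
  TTT.TF
  TTTTF.
  TTTF..
  TTF...
  TTT...

TTTTTT
TTT.TF
TTTTF.
TTTF..
TTF...
TTT...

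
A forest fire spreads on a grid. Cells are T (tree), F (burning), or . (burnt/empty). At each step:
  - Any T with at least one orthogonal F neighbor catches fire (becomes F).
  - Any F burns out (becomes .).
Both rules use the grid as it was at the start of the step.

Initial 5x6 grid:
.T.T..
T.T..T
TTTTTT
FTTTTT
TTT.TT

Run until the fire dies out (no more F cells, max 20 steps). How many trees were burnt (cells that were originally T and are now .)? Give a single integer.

Answer: 19

Derivation:
Step 1: +3 fires, +1 burnt (F count now 3)
Step 2: +4 fires, +3 burnt (F count now 4)
Step 3: +3 fires, +4 burnt (F count now 3)
Step 4: +3 fires, +3 burnt (F count now 3)
Step 5: +3 fires, +3 burnt (F count now 3)
Step 6: +2 fires, +3 burnt (F count now 2)
Step 7: +1 fires, +2 burnt (F count now 1)
Step 8: +0 fires, +1 burnt (F count now 0)
Fire out after step 8
Initially T: 21, now '.': 28
Total burnt (originally-T cells now '.'): 19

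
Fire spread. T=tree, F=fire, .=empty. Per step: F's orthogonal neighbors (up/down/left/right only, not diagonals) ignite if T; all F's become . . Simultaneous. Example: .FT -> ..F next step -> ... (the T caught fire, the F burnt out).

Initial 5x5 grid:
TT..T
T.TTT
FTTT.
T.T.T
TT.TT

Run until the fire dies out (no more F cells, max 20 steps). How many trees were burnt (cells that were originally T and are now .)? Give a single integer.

Answer: 14

Derivation:
Step 1: +3 fires, +1 burnt (F count now 3)
Step 2: +3 fires, +3 burnt (F count now 3)
Step 3: +5 fires, +3 burnt (F count now 5)
Step 4: +1 fires, +5 burnt (F count now 1)
Step 5: +1 fires, +1 burnt (F count now 1)
Step 6: +1 fires, +1 burnt (F count now 1)
Step 7: +0 fires, +1 burnt (F count now 0)
Fire out after step 7
Initially T: 17, now '.': 22
Total burnt (originally-T cells now '.'): 14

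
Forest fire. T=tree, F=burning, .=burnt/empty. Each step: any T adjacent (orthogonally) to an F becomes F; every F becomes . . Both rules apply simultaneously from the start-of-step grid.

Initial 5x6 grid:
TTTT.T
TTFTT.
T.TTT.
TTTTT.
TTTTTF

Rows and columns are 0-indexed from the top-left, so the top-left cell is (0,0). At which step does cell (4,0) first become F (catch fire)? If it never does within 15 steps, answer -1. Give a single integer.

Step 1: cell (4,0)='T' (+5 fires, +2 burnt)
Step 2: cell (4,0)='T' (+8 fires, +5 burnt)
Step 3: cell (4,0)='T' (+6 fires, +8 burnt)
Step 4: cell (4,0)='T' (+2 fires, +6 burnt)
Step 5: cell (4,0)='F' (+1 fires, +2 burnt)
  -> target ignites at step 5
Step 6: cell (4,0)='.' (+0 fires, +1 burnt)
  fire out at step 6

5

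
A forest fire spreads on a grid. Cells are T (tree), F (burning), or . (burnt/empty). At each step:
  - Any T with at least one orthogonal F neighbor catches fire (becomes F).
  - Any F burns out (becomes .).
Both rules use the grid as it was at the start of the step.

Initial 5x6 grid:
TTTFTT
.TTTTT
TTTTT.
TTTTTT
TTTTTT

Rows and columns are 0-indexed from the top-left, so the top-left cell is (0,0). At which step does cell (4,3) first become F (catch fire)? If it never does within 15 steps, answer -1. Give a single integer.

Step 1: cell (4,3)='T' (+3 fires, +1 burnt)
Step 2: cell (4,3)='T' (+5 fires, +3 burnt)
Step 3: cell (4,3)='T' (+6 fires, +5 burnt)
Step 4: cell (4,3)='F' (+4 fires, +6 burnt)
  -> target ignites at step 4
Step 5: cell (4,3)='.' (+5 fires, +4 burnt)
Step 6: cell (4,3)='.' (+3 fires, +5 burnt)
Step 7: cell (4,3)='.' (+1 fires, +3 burnt)
Step 8: cell (4,3)='.' (+0 fires, +1 burnt)
  fire out at step 8

4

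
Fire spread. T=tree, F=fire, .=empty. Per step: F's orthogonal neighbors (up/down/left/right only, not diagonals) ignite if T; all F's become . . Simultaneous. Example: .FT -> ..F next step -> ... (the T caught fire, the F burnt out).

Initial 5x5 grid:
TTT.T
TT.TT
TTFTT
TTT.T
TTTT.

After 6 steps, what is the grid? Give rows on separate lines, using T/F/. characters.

Step 1: 3 trees catch fire, 1 burn out
  TTT.T
  TT.TT
  TF.FT
  TTF.T
  TTTT.
Step 2: 6 trees catch fire, 3 burn out
  TTT.T
  TF.FT
  F...F
  TF..T
  TTFT.
Step 3: 7 trees catch fire, 6 burn out
  TFT.T
  F...F
  .....
  F...F
  TF.F.
Step 4: 4 trees catch fire, 7 burn out
  F.F.F
  .....
  .....
  .....
  F....
Step 5: 0 trees catch fire, 4 burn out
  .....
  .....
  .....
  .....
  .....
Step 6: 0 trees catch fire, 0 burn out
  .....
  .....
  .....
  .....
  .....

.....
.....
.....
.....
.....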